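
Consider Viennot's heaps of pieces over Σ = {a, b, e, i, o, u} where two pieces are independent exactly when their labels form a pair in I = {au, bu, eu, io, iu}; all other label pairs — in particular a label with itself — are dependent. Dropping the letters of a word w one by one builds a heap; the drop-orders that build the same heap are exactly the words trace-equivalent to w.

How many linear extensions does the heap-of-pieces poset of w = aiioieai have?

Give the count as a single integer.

drop 0:a onto floor
drop 1:i onto {0:a}
drop 2:i onto {1:i}
drop 3:o onto {0:a}
drop 4:i onto {2:i}
drop 5:e onto {3:o, 4:i}
drop 6:a onto {5:e}
drop 7:i onto {6:a}
ground layer = {0:a}
drop-orders for the pieces not yet dropped (sum over which currently-grounded one goes next):
  1 to go: {7} 1
  2 to go: {6,7} 1
  3 to go: {5,6,7} 1
  4 to go: {3,5,6,7} 1  {4,5,6,7} 1
  5 to go: {2,4,5,6,7} 1  {3,4,5,6,7} 2
  6 to go: {1,2,4,5,6,7} 1  {2,3,4,5,6,7} 3
  if 0:a drops first: 4 orders

4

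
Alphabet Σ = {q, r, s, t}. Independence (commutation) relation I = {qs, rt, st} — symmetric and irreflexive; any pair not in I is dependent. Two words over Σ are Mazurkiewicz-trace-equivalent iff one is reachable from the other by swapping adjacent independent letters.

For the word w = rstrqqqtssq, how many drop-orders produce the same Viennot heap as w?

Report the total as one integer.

#0=r has no predecessor
#1=s depends on [0:r]
#2=t has no predecessor
#3=r depends on [1:s]
#4=q depends on [2:t, 3:r]
#5=q depends on [4:q]
#6=q depends on [5:q]
#7=t depends on [6:q]
#8=s depends on [3:r]
#9=s depends on [8:s]
#10=q depends on [7:t]
sources: [0:r, 2:t]
N(rest) = Σ N(rest − s) over sources s of rest; N(one piece) = 1:
  size 1 → [9]=1  [10]=1
  size 2 → [7,10]=1  [8,9]=1  [9,10]=2
  size 3 → [6,7,10]=1  [7,9,10]=3  [8,9,10]=3
  size 4 → [5,6,7,10]=1  [6,7,9,10]=4  [7,8,9,10]=6
  size 5 → [4,5,6,7,10]=1  [5,6,7,9,10]=5  [6,7,8,9,10]=10
  size 6 → [2,4,5,6,7,10]=1  [4,5,6,7,9,10]=6  [5,6,7,8,9,10]=15
  size 7 → [2,4,5,6,7,9,10]=7  [4,5,6,7,8,9,10]=21
  size 8 → [2,4,5,6,7,8,9,10]=28  [3,4,5,6,7,8,9,10]=21
  size 9 → [1,3,4,5,6,7,8,9,10]=21  [2,3,4,5,6,7,8,9,10]=49
  first=0(r) contributes 70
  first=2(t) contributes 21
|[w]| = 91

91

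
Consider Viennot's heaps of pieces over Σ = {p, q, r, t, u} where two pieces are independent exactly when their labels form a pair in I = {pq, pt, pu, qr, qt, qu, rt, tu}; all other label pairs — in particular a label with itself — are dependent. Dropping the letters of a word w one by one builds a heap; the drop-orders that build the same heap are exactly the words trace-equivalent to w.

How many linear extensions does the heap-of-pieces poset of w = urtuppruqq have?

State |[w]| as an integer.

drop 0:u onto floor
drop 1:r onto {0:u}
drop 2:t onto floor
drop 3:u onto {1:r}
drop 4:p onto {1:r}
drop 5:p onto {4:p}
drop 6:r onto {3:u, 5:p}
drop 7:u onto {6:r}
drop 8:q onto floor
drop 9:q onto {8:q}
ground layer = {0:u, 2:t, 8:q}
drop-orders for the pieces not yet dropped (sum over which currently-grounded one goes next):
  1 to go: {2} 1  {7} 1  {9} 1
  2 to go: {2,7} 2  {2,9} 2  {6,7} 1  {7,9} 2  {8,9} 1
  3 to go: {2,6,7} 3  {2,7,9} 6  {2,8,9} 3  {3,6,7} 1  {5,6,7} 1  {6,7,9} 3  {7,8,9} 3
  4 to go: {2,3,6,7} 4  {2,5,6,7} 4  {2,6,7,9} 12  {2,7,8,9} 12  {3,5,6,7} 2  {3,6,7,9} 4  {4,5,6,7} 1  {5,6,7,9} 4  {6,7,8,9} 6
  5 to go: {2,3,5,6,7} 10  {2,3,6,7,9} 20  {2,4,5,6,7} 5  {2,5,6,7,9} 20  {2,6,7,8,9} 30  {3,4,5,6,7} 3  {3,5,6,7,9} 10  {3,6,7,8,9} 10  {4,5,6,7,9} 5  {5,6,7,8,9} 10
  6 to go: {1,3,4,5,6,7} 3  {2,3,4,5,6,7} 18  {2,3,5,6,7,9} 60  {2,3,6,7,8,9} 60  {2,4,5,6,7,9} 30  {2,5,6,7,8,9} 60  {3,4,5,6,7,9} 18  {3,5,6,7,8,9} 30  {4,5,6,7,8,9} 15
  7 to go: {0,1,3,4,5,6,7} 3  {1,2,3,4,5,6,7} 21  {1,3,4,5,6,7,9} 21  {2,3,4,5,6,7,9} 126  {2,3,5,6,7,8,9} 210  {2,4,5,6,7,8,9} 105  {3,4,5,6,7,8,9} 63
  8 to go: {0,1,2,3,4,5,6,7} 24  {0,1,3,4,5,6,7,9} 24  {1,2,3,4,5,6,7,9} 168  {1,3,4,5,6,7,8,9} 84  {2,3,4,5,6,7,8,9} 504
  if 0:u drops first: 756 orders
  if 2:t drops first: 108 orders
  if 8:q drops first: 216 orders
heap linearizations: 1080

1080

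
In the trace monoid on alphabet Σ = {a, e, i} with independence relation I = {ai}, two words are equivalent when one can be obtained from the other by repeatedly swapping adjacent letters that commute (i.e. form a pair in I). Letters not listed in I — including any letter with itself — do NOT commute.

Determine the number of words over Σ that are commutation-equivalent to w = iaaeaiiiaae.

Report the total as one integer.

60

#0=i has no predecessor
#1=a has no predecessor
#2=a depends on [1:a]
#3=e depends on [0:i, 2:a]
#4=a depends on [3:e]
#5=i depends on [3:e]
#6=i depends on [5:i]
#7=i depends on [6:i]
#8=a depends on [4:a]
#9=a depends on [8:a]
#10=e depends on [7:i, 9:a]
sources: [0:i, 1:a]
N(rest) = Σ N(rest − s) over sources s of rest; N(one piece) = 1:
  size 1 → [10]=1
  size 2 → [7,10]=1  [9,10]=1
  size 3 → [6,7,10]=1  [7,9,10]=2  [8,9,10]=1
  size 4 → [4,8,9,10]=1  [5,6,7,10]=1  [6,7,9,10]=3  [7,8,9,10]=3
  size 5 → [4,7,8,9,10]=4  [5,6,7,9,10]=4  [6,7,8,9,10]=6
  size 6 → [4,6,7,8,9,10]=10  [5,6,7,8,9,10]=10
  size 7 → [4,5,6,7,8,9,10]=20
  size 8 → [3,4,5,6,7,8,9,10]=20
  size 9 → [0,3,4,5,6,7,8,9,10]=20  [2,3,4,5,6,7,8,9,10]=20
  first=0(i) contributes 20
  first=1(a) contributes 40
|[w]| = 60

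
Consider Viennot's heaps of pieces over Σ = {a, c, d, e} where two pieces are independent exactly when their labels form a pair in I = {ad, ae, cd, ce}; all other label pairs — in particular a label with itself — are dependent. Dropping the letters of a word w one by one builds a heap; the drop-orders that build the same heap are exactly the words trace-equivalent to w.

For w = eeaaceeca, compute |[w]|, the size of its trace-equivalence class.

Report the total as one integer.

126

#0=e has no predecessor
#1=e depends on [0:e]
#2=a has no predecessor
#3=a depends on [2:a]
#4=c depends on [3:a]
#5=e depends on [1:e]
#6=e depends on [5:e]
#7=c depends on [4:c]
#8=a depends on [7:c]
sources: [0:e, 2:a]
N(rest) = Σ N(rest − s) over sources s of rest; N(one piece) = 1:
  size 1 → [6]=1  [8]=1
  size 2 → [5,6]=1  [6,8]=2  [7,8]=1
  size 3 → [1,5,6]=1  [4,7,8]=1  [5,6,8]=3  [6,7,8]=3
  size 4 → [0,1,5,6]=1  [1,5,6,8]=4  [3,4,7,8]=1  [4,6,7,8]=4  [5,6,7,8]=6
  size 5 → [0,1,5,6,8]=5  [1,5,6,7,8]=10  [2,3,4,7,8]=1  [3,4,6,7,8]=5  [4,5,6,7,8]=10
  size 6 → [0,1,5,6,7,8]=15  [1,4,5,6,7,8]=20  [2,3,4,6,7,8]=6  [3,4,5,6,7,8]=15
  size 7 → [0,1,4,5,6,7,8]=35  [1,3,4,5,6,7,8]=35  [2,3,4,5,6,7,8]=21
  first=0(e) contributes 56
  first=2(a) contributes 70
|[w]| = 126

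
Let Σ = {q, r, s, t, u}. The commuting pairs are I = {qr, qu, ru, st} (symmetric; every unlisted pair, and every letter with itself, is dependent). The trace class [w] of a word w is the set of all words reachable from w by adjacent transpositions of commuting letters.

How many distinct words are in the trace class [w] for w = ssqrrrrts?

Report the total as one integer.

piece 0:s — minimal
piece 1:s rests on {0:s}
piece 2:q rests on {1:s}
piece 3:r rests on {1:s}
piece 4:r rests on {3:r}
piece 5:r rests on {4:r}
piece 6:r rests on {5:r}
piece 7:t rests on {2:q, 6:r}
piece 8:s rests on {2:q, 6:r}
minimal pieces: {0:s}
ways to finish when only these pieces remain (= sum over removing one remaining piece with nothing left below it):
  1 left: {7}→1  {8}→1
  2 left: {7,8}→2
  3 left: {2,7,8}→2  {6,7,8}→2
  4 left: {2,6,7,8}→4  {5,6,7,8}→2
  5 left: {2,5,6,7,8}→6  {4,5,6,7,8}→2
  6 left: {2,4,5,6,7,8}→8  {3,4,5,6,7,8}→2
  7 left: {2,3,4,5,6,7,8}→10
  placing 0:s first → 10 extensions

10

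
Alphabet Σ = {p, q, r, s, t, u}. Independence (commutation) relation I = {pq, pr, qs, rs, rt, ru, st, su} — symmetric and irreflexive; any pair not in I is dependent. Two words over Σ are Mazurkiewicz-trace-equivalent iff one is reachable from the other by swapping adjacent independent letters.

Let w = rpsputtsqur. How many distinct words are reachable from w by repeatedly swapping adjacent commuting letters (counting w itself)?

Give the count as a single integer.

piece 0:r — minimal
piece 1:p — minimal
piece 2:s rests on {1:p}
piece 3:p rests on {2:s}
piece 4:u rests on {3:p}
piece 5:t rests on {4:u}
piece 6:t rests on {5:t}
piece 7:s rests on {3:p}
piece 8:q rests on {0:r, 6:t}
piece 9:u rests on {8:q}
piece 10:r rests on {8:q}
minimal pieces: {0:r, 1:p}
ways to finish when only these pieces remain (= sum over removing one remaining piece with nothing left below it):
  1 left: {7}→1  {9}→1  {10}→1
  2 left: {7,9}→2  {7,10}→2  {9,10}→2
  3 left: {7,9,10}→6  {8,9,10}→2
  4 left: {0,8,9,10}→2  {6,8,9,10}→2  {7,8,9,10}→8
  5 left: {0,6,8,9,10}→4  {0,7,8,9,10}→10  {5,6,8,9,10}→2  {6,7,8,9,10}→10
  6 left: {0,5,6,8,9,10}→6  {0,6,7,8,9,10}→24  {4,5,6,8,9,10}→2  {5,6,7,8,9,10}→12
  7 left: {0,4,5,6,8,9,10}→8  {0,5,6,7,8,9,10}→42  {4,5,6,7,8,9,10}→14
  8 left: {0,4,5,6,7,8,9,10}→64  {3,4,5,6,7,8,9,10}→14
  9 left: {0,3,4,5,6,7,8,9,10}→78  {2,3,4,5,6,7,8,9,10}→14
  placing 0:r first → 14 extensions
  placing 1:p first → 92 extensions
total linear extensions = 106

106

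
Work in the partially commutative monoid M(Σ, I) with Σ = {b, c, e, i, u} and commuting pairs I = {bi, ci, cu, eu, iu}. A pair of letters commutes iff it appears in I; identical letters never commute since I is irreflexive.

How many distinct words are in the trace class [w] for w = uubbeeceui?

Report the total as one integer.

drop 0:u onto floor
drop 1:u onto {0:u}
drop 2:b onto {1:u}
drop 3:b onto {2:b}
drop 4:e onto {3:b}
drop 5:e onto {4:e}
drop 6:c onto {5:e}
drop 7:e onto {6:c}
drop 8:u onto {3:b}
drop 9:i onto {7:e}
ground layer = {0:u}
drop-orders for the pieces not yet dropped (sum over which currently-grounded one goes next):
  1 to go: {8} 1  {9} 1
  2 to go: {7,9} 1  {8,9} 2
  3 to go: {6,7,9} 1  {7,8,9} 3
  4 to go: {5,6,7,9} 1  {6,7,8,9} 4
  5 to go: {4,5,6,7,9} 1  {5,6,7,8,9} 5
  6 to go: {4,5,6,7,8,9} 6
  7 to go: {3,4,5,6,7,8,9} 6
  8 to go: {2,3,4,5,6,7,8,9} 6
  if 0:u drops first: 6 orders

6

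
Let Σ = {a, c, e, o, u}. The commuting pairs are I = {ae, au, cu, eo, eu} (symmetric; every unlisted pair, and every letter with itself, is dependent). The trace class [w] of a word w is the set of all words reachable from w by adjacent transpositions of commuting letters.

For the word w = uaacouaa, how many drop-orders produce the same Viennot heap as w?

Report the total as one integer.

12

drop 0:u onto floor
drop 1:a onto floor
drop 2:a onto {1:a}
drop 3:c onto {2:a}
drop 4:o onto {0:u, 3:c}
drop 5:u onto {4:o}
drop 6:a onto {4:o}
drop 7:a onto {6:a}
ground layer = {0:u, 1:a}
drop-orders for the pieces not yet dropped (sum over which currently-grounded one goes next):
  1 to go: {5} 1  {7} 1
  2 to go: {5,7} 2  {6,7} 1
  3 to go: {5,6,7} 3
  4 to go: {4,5,6,7} 3
  5 to go: {0,4,5,6,7} 3  {3,4,5,6,7} 3
  6 to go: {0,3,4,5,6,7} 6  {2,3,4,5,6,7} 3
  if 0:u drops first: 3 orders
  if 1:a drops first: 9 orders
heap linearizations: 12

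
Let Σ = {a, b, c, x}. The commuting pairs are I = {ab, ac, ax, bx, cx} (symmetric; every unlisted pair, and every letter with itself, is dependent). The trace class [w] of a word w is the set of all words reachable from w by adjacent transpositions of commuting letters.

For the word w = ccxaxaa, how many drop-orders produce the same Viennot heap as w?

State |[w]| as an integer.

#0=c has no predecessor
#1=c depends on [0:c]
#2=x has no predecessor
#3=a has no predecessor
#4=x depends on [2:x]
#5=a depends on [3:a]
#6=a depends on [5:a]
sources: [0:c, 2:x, 3:a]
N(rest) = Σ N(rest − s) over sources s of rest; N(one piece) = 1:
  size 1 → [1]=1  [4]=1  [6]=1
  size 2 → [0,1]=1  [1,4]=2  [1,6]=2  [2,4]=1  [4,6]=2  [5,6]=1
  size 3 → [0,1,4]=3  [0,1,6]=3  [1,2,4]=3  [1,4,6]=6  [1,5,6]=3  [2,4,6]=3  [3,5,6]=1  [4,5,6]=3
  size 4 → [0,1,2,4]=6  [0,1,4,6]=12  [0,1,5,6]=6  [1,2,4,6]=12  [1,3,5,6]=4  [1,4,5,6]=12  [2,4,5,6]=6  [3,4,5,6]=4
  size 5 → [0,1,2,4,6]=30  [0,1,3,5,6]=10  [0,1,4,5,6]=30  [1,2,4,5,6]=30  [1,3,4,5,6]=20  [2,3,4,5,6]=10
  first=0(c) contributes 60
  first=2(x) contributes 60
  first=3(a) contributes 90
|[w]| = 210

210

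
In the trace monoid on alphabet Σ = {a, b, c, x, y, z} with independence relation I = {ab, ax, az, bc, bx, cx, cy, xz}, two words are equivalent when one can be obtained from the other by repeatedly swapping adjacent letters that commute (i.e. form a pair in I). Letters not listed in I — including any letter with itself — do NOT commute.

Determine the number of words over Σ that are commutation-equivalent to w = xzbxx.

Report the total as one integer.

10

drop 0:x onto floor
drop 1:z onto floor
drop 2:b onto {1:z}
drop 3:x onto {0:x}
drop 4:x onto {3:x}
ground layer = {0:x, 1:z}
drop-orders for the pieces not yet dropped (sum over which currently-grounded one goes next):
  1 to go: {2} 1  {4} 1
  2 to go: {1,2} 1  {2,4} 2  {3,4} 1
  3 to go: {0,3,4} 1  {1,2,4} 3  {2,3,4} 3
  if 0:x drops first: 6 orders
  if 1:z drops first: 4 orders
heap linearizations: 10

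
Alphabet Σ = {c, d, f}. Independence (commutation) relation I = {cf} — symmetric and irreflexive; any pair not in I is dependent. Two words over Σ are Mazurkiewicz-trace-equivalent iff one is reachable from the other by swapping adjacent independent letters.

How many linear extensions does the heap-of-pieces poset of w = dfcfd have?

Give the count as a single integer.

#0=d has no predecessor
#1=f depends on [0:d]
#2=c depends on [0:d]
#3=f depends on [1:f]
#4=d depends on [2:c, 3:f]
sources: [0:d]
N(rest) = Σ N(rest − s) over sources s of rest; N(one piece) = 1:
  size 1 → [4]=1
  size 2 → [2,4]=1  [3,4]=1
  size 3 → [1,3,4]=1  [2,3,4]=2
  first=0(d) contributes 3

3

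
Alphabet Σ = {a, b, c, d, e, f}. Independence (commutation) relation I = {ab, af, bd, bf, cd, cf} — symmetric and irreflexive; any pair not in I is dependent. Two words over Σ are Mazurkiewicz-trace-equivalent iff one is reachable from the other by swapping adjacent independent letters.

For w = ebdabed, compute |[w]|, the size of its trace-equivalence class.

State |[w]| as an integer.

drop 0:e onto floor
drop 1:b onto {0:e}
drop 2:d onto {0:e}
drop 3:a onto {2:d}
drop 4:b onto {1:b}
drop 5:e onto {3:a, 4:b}
drop 6:d onto {5:e}
ground layer = {0:e}
drop-orders for the pieces not yet dropped (sum over which currently-grounded one goes next):
  1 to go: {6} 1
  2 to go: {5,6} 1
  3 to go: {3,5,6} 1  {4,5,6} 1
  4 to go: {1,4,5,6} 1  {2,3,5,6} 1  {3,4,5,6} 2
  5 to go: {1,3,4,5,6} 3  {2,3,4,5,6} 3
  if 0:e drops first: 6 orders

6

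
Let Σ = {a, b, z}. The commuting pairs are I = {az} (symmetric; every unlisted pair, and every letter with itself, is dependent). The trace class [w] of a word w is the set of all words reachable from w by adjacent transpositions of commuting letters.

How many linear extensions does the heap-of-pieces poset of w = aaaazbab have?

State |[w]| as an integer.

5

#0=a has no predecessor
#1=a depends on [0:a]
#2=a depends on [1:a]
#3=a depends on [2:a]
#4=z has no predecessor
#5=b depends on [3:a, 4:z]
#6=a depends on [5:b]
#7=b depends on [6:a]
sources: [0:a, 4:z]
N(rest) = Σ N(rest − s) over sources s of rest; N(one piece) = 1:
  size 1 → [7]=1
  size 2 → [6,7]=1
  size 3 → [5,6,7]=1
  size 4 → [3,5,6,7]=1  [4,5,6,7]=1
  size 5 → [2,3,5,6,7]=1  [3,4,5,6,7]=2
  size 6 → [1,2,3,5,6,7]=1  [2,3,4,5,6,7]=3
  first=0(a) contributes 4
  first=4(z) contributes 1
|[w]| = 5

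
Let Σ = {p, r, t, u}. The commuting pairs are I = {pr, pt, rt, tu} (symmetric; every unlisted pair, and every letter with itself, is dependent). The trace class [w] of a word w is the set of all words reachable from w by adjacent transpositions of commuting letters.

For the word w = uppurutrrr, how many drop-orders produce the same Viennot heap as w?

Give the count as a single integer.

10

0(u) covers ∅
1(p) covers 0:u
2(p) covers 1:p
3(u) covers 2:p
4(r) covers 3:u
5(u) covers 4:r
6(t) covers ∅
7(r) covers 5:u
8(r) covers 7:r
9(r) covers 8:r
floor of heap: 0:u, 6:t
completions by unplaced set U, small U first (add the entries for U minus each lowest piece of U):
  |U|=1: {6}:1  {9}:1
  |U|=2: {6,9}:2  {8,9}:1
  |U|=3: {6,8,9}:3  {7,8,9}:1
  |U|=4: {5,7,8,9}:1  {6,7,8,9}:4
  |U|=5: {4,5,7,8,9}:1  {5,6,7,8,9}:5
  |U|=6: {3,4,5,7,8,9}:1  {4,5,6,7,8,9}:6
  |U|=7: {2,3,4,5,7,8,9}:1  {3,4,5,6,7,8,9}:7
  |U|=8: {1,2,3,4,5,7,8,9}:1  {2,3,4,5,6,7,8,9}:8
  start at 0(u): 9
  start at 6(t): 1
sum over floor = 10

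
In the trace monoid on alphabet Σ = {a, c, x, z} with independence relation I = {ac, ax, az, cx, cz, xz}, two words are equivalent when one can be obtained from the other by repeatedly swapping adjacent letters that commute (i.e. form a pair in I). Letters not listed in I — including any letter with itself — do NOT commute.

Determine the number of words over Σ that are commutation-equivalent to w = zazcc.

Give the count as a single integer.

30

piece 0:z — minimal
piece 1:a — minimal
piece 2:z rests on {0:z}
piece 3:c — minimal
piece 4:c rests on {3:c}
minimal pieces: {0:z, 1:a, 3:c}
ways to finish when only these pieces remain (= sum over removing one remaining piece with nothing left below it):
  1 left: {1}→1  {2}→1  {4}→1
  2 left: {0,2}→1  {1,2}→2  {1,4}→2  {2,4}→2  {3,4}→1
  3 left: {0,1,2}→3  {0,2,4}→3  {1,2,4}→6  {1,3,4}→3  {2,3,4}→3
  placing 0:z first → 12 extensions
  placing 1:a first → 6 extensions
  placing 3:c first → 12 extensions
total linear extensions = 30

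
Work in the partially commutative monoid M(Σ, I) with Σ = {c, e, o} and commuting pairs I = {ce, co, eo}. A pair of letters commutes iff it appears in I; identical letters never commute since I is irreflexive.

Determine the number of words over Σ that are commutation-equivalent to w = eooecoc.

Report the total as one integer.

210

0(e) covers ∅
1(o) covers ∅
2(o) covers 1:o
3(e) covers 0:e
4(c) covers ∅
5(o) covers 2:o
6(c) covers 4:c
floor of heap: 0:e, 1:o, 4:c
completions by unplaced set U, small U first (add the entries for U minus each lowest piece of U):
  |U|=1: {3}:1  {5}:1  {6}:1
  |U|=2: {0,3}:1  {2,5}:1  {3,5}:2  {3,6}:2  {4,6}:1  {5,6}:2
  |U|=3: {0,3,5}:3  {0,3,6}:3  {1,2,5}:1  {2,3,5}:3  {2,5,6}:3  {3,4,6}:3  {3,5,6}:6  {4,5,6}:3
  |U|=4: {0,2,3,5}:6  {0,3,4,6}:6  {0,3,5,6}:12  {1,2,3,5}:4  {1,2,5,6}:4  {2,3,5,6}:12  {2,4,5,6}:6  {3,4,5,6}:12
  |U|=5: {0,1,2,3,5}:10  {0,2,3,5,6}:30  {0,3,4,5,6}:30  {1,2,3,5,6}:20  {1,2,4,5,6}:10  {2,3,4,5,6}:30
  start at 0(e): 60
  start at 1(o): 90
  start at 4(c): 60
sum over floor = 210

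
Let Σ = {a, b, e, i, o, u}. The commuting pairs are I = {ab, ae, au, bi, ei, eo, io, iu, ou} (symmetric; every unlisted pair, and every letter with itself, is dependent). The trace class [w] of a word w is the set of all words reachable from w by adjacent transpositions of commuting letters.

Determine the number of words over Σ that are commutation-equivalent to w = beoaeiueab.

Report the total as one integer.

125

#0=b has no predecessor
#1=e depends on [0:b]
#2=o depends on [0:b]
#3=a depends on [2:o]
#4=e depends on [1:e]
#5=i depends on [3:a]
#6=u depends on [4:e]
#7=e depends on [6:u]
#8=a depends on [5:i]
#9=b depends on [2:o, 7:e]
sources: [0:b]
N(rest) = Σ N(rest − s) over sources s of rest; N(one piece) = 1:
  size 1 → [8]=1  [9]=1
  size 2 → [5,8]=1  [7,9]=1  [8,9]=2
  size 3 → [3,5,8]=1  [5,8,9]=3  [6,7,9]=1  [7,8,9]=3
  size 4 → [3,5,8,9]=4  [4,6,7,9]=1  [5,7,8,9]=6  [6,7,8,9]=4
  size 5 → [1,4,6,7,9]=1  [2,3,5,8,9]=4  [3,5,7,8,9]=10  [4,6,7,8,9]=5  [5,6,7,8,9]=10
  size 6 → [1,4,6,7,8,9]=6  [2,3,5,7,8,9]=14  [3,5,6,7,8,9]=20  [4,5,6,7,8,9]=15
  size 7 → [1,4,5,6,7,8,9]=21  [2,3,5,6,7,8,9]=34  [3,4,5,6,7,8,9]=35
  size 8 → [1,3,4,5,6,7,8,9]=56  [2,3,4,5,6,7,8,9]=69
  first=0(b) contributes 125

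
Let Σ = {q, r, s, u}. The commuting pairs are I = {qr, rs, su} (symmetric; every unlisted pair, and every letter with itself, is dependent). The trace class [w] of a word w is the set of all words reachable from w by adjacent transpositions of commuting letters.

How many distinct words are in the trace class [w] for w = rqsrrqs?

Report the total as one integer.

35

0(r) covers ∅
1(q) covers ∅
2(s) covers 1:q
3(r) covers 0:r
4(r) covers 3:r
5(q) covers 2:s
6(s) covers 5:q
floor of heap: 0:r, 1:q
completions by unplaced set U, small U first (add the entries for U minus each lowest piece of U):
  |U|=1: {4}:1  {6}:1
  |U|=2: {3,4}:1  {4,6}:2  {5,6}:1
  |U|=3: {0,3,4}:1  {2,5,6}:1  {3,4,6}:3  {4,5,6}:3
  |U|=4: {0,3,4,6}:4  {1,2,5,6}:1  {2,4,5,6}:4  {3,4,5,6}:6
  |U|=5: {0,3,4,5,6}:10  {1,2,4,5,6}:5  {2,3,4,5,6}:10
  start at 0(r): 15
  start at 1(q): 20
sum over floor = 35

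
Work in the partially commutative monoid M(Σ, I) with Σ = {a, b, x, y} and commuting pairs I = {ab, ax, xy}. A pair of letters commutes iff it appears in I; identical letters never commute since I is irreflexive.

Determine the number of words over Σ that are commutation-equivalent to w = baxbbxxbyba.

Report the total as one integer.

drop 0:b onto floor
drop 1:a onto floor
drop 2:x onto {0:b}
drop 3:b onto {2:x}
drop 4:b onto {3:b}
drop 5:x onto {4:b}
drop 6:x onto {5:x}
drop 7:b onto {6:x}
drop 8:y onto {1:a, 7:b}
drop 9:b onto {8:y}
drop 10:a onto {8:y}
ground layer = {0:b, 1:a}
drop-orders for the pieces not yet dropped (sum over which currently-grounded one goes next):
  1 to go: {9} 1  {10} 1
  2 to go: {9,10} 2
  3 to go: {8,9,10} 2
  4 to go: {1,8,9,10} 2  {7,8,9,10} 2
  5 to go: {1,7,8,9,10} 4  {6,7,8,9,10} 2
  6 to go: {1,6,7,8,9,10} 6  {5,6,7,8,9,10} 2
  7 to go: {1,5,6,7,8,9,10} 8  {4,5,6,7,8,9,10} 2
  8 to go: {1,4,5,6,7,8,9,10} 10  {3,4,5,6,7,8,9,10} 2
  9 to go: {1,3,4,5,6,7,8,9,10} 12  {2,3,4,5,6,7,8,9,10} 2
  if 0:b drops first: 14 orders
  if 1:a drops first: 2 orders
heap linearizations: 16

16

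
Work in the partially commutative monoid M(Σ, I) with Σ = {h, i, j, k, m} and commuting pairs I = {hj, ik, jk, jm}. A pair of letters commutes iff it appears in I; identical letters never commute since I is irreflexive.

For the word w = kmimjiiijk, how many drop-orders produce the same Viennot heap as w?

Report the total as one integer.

piece 0:k — minimal
piece 1:m rests on {0:k}
piece 2:i rests on {1:m}
piece 3:m rests on {2:i}
piece 4:j rests on {2:i}
piece 5:i rests on {3:m, 4:j}
piece 6:i rests on {5:i}
piece 7:i rests on {6:i}
piece 8:j rests on {7:i}
piece 9:k rests on {3:m}
minimal pieces: {0:k}
ways to finish when only these pieces remain (= sum over removing one remaining piece with nothing left below it):
  1 left: {8}→1  {9}→1
  2 left: {7,8}→1  {8,9}→2
  3 left: {6,7,8}→1  {7,8,9}→3
  4 left: {5,6,7,8}→1  {6,7,8,9}→4
  5 left: {4,5,6,7,8}→1  {5,6,7,8,9}→5
  6 left: {3,5,6,7,8,9}→5  {4,5,6,7,8,9}→6
  7 left: {3,4,5,6,7,8,9}→11
  8 left: {2,3,4,5,6,7,8,9}→11
  placing 0:k first → 11 extensions

11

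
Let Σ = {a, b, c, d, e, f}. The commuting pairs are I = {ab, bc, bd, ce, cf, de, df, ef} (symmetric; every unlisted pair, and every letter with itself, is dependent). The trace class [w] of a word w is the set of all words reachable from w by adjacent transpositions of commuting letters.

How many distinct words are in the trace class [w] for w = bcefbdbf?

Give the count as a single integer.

drop 0:b onto floor
drop 1:c onto floor
drop 2:e onto {0:b}
drop 3:f onto {0:b}
drop 4:b onto {2:e, 3:f}
drop 5:d onto {1:c}
drop 6:b onto {4:b}
drop 7:f onto {6:b}
ground layer = {0:b, 1:c}
drop-orders for the pieces not yet dropped (sum over which currently-grounded one goes next):
  1 to go: {5} 1  {7} 1
  2 to go: {1,5} 1  {5,7} 2  {6,7} 1
  3 to go: {1,5,7} 3  {4,6,7} 1  {5,6,7} 3
  4 to go: {1,5,6,7} 6  {2,4,6,7} 1  {3,4,6,7} 1  {4,5,6,7} 4
  5 to go: {1,4,5,6,7} 10  {2,3,4,6,7} 2  {2,4,5,6,7} 5  {3,4,5,6,7} 5
  6 to go: {0,2,3,4,6,7} 2  {1,2,4,5,6,7} 15  {1,3,4,5,6,7} 15  {2,3,4,5,6,7} 12
  if 0:b drops first: 42 orders
  if 1:c drops first: 14 orders
heap linearizations: 56

56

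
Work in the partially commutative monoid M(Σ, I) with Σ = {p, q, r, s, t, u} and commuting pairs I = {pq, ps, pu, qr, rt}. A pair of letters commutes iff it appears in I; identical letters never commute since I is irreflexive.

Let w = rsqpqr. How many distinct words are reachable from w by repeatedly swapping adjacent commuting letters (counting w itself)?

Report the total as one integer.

9

#0=r has no predecessor
#1=s depends on [0:r]
#2=q depends on [1:s]
#3=p depends on [0:r]
#4=q depends on [2:q]
#5=r depends on [1:s, 3:p]
sources: [0:r]
N(rest) = Σ N(rest − s) over sources s of rest; N(one piece) = 1:
  size 1 → [4]=1  [5]=1
  size 2 → [2,4]=1  [3,5]=1  [4,5]=2
  size 3 → [2,4,5]=3  [3,4,5]=3
  size 4 → [1,2,4,5]=3  [2,3,4,5]=6
  first=0(r) contributes 9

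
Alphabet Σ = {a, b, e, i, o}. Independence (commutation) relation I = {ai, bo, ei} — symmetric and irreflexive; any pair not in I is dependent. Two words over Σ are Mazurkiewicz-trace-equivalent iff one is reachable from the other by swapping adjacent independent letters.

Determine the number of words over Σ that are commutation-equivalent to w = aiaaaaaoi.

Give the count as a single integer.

0(a) covers ∅
1(i) covers ∅
2(a) covers 0:a
3(a) covers 2:a
4(a) covers 3:a
5(a) covers 4:a
6(a) covers 5:a
7(o) covers 1:i, 6:a
8(i) covers 7:o
floor of heap: 0:a, 1:i
completions by unplaced set U, small U first (add the entries for U minus each lowest piece of U):
  |U|=1: {8}:1
  |U|=2: {7,8}:1
  |U|=3: {1,7,8}:1  {6,7,8}:1
  |U|=4: {1,6,7,8}:2  {5,6,7,8}:1
  |U|=5: {1,5,6,7,8}:3  {4,5,6,7,8}:1
  |U|=6: {1,4,5,6,7,8}:4  {3,4,5,6,7,8}:1
  |U|=7: {1,3,4,5,6,7,8}:5  {2,3,4,5,6,7,8}:1
  start at 0(a): 6
  start at 1(i): 1
sum over floor = 7

7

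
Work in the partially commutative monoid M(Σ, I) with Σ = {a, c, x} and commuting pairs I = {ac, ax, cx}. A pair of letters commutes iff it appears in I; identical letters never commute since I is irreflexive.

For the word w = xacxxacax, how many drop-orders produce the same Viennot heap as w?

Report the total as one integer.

piece 0:x — minimal
piece 1:a — minimal
piece 2:c — minimal
piece 3:x rests on {0:x}
piece 4:x rests on {3:x}
piece 5:a rests on {1:a}
piece 6:c rests on {2:c}
piece 7:a rests on {5:a}
piece 8:x rests on {4:x}
minimal pieces: {0:x, 1:a, 2:c}
ways to finish when only these pieces remain (= sum over removing one remaining piece with nothing left below it):
  1 left: {6}→1  {7}→1  {8}→1
  2 left: {2,6}→1  {4,8}→1  {5,7}→1  {6,7}→2  {6,8}→2  {7,8}→2
  3 left: {1,5,7}→1  {2,6,7}→3  {2,6,8}→3  {3,4,8}→1  {4,6,8}→3  {4,7,8}→3  {5,6,7}→3  {5,7,8}→3  {6,7,8}→6
  4 left: {0,3,4,8}→1  {1,5,6,7}→4  {1,5,7,8}→4  {2,4,6,8}→6  {2,5,6,7}→6  {2,6,7,8}→12  {3,4,6,8}→4  {3,4,7,8}→4  {4,5,7,8}→6  {4,6,7,8}→12  {5,6,7,8}→12
  5 left: {0,3,4,6,8}→5  {0,3,4,7,8}→5  {1,2,5,6,7}→10  {1,4,5,7,8}→10  {1,5,6,7,8}→20  {2,3,4,6,8}→10  {2,4,6,7,8}→30  {2,5,6,7,8}→30  {3,4,5,7,8}→10  {3,4,6,7,8}→20  {4,5,6,7,8}→30
  6 left: {0,2,3,4,6,8}→15  {0,3,4,5,7,8}→15  {0,3,4,6,7,8}→30  {1,2,5,6,7,8}→60  {1,3,4,5,7,8}→20  {1,4,5,6,7,8}→60  {2,3,4,6,7,8}→60  {2,4,5,6,7,8}→90  {3,4,5,6,7,8}→60
  7 left: {0,1,3,4,5,7,8}→35  {0,2,3,4,6,7,8}→105  {0,3,4,5,6,7,8}→105  {1,2,4,5,6,7,8}→210  {1,3,4,5,6,7,8}→140  {2,3,4,5,6,7,8}→210
  placing 0:x first → 560 extensions
  placing 1:a first → 420 extensions
  placing 2:c first → 280 extensions
total linear extensions = 1260

1260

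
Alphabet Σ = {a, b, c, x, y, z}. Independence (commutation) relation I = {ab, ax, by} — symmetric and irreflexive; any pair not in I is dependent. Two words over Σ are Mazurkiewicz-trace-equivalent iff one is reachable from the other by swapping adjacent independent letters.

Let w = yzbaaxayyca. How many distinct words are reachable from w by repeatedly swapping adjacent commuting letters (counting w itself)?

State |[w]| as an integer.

10

drop 0:y onto floor
drop 1:z onto {0:y}
drop 2:b onto {1:z}
drop 3:a onto {1:z}
drop 4:a onto {3:a}
drop 5:x onto {2:b}
drop 6:a onto {4:a}
drop 7:y onto {5:x, 6:a}
drop 8:y onto {7:y}
drop 9:c onto {8:y}
drop 10:a onto {9:c}
ground layer = {0:y}
drop-orders for the pieces not yet dropped (sum over which currently-grounded one goes next):
  1 to go: {10} 1
  2 to go: {9,10} 1
  3 to go: {8,9,10} 1
  4 to go: {7,8,9,10} 1
  5 to go: {5,7,8,9,10} 1  {6,7,8,9,10} 1
  6 to go: {2,5,7,8,9,10} 1  {4,6,7,8,9,10} 1  {5,6,7,8,9,10} 2
  7 to go: {2,5,6,7,8,9,10} 3  {3,4,6,7,8,9,10} 1  {4,5,6,7,8,9,10} 3
  8 to go: {2,4,5,6,7,8,9,10} 6  {3,4,5,6,7,8,9,10} 4
  9 to go: {2,3,4,5,6,7,8,9,10} 10
  if 0:y drops first: 10 orders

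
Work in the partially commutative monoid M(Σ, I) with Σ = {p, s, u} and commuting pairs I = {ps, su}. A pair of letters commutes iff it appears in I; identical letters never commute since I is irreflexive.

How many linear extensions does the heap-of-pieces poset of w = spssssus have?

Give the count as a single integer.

drop 0:s onto floor
drop 1:p onto floor
drop 2:s onto {0:s}
drop 3:s onto {2:s}
drop 4:s onto {3:s}
drop 5:s onto {4:s}
drop 6:u onto {1:p}
drop 7:s onto {5:s}
ground layer = {0:s, 1:p}
drop-orders for the pieces not yet dropped (sum over which currently-grounded one goes next):
  1 to go: {6} 1  {7} 1
  2 to go: {1,6} 1  {5,7} 1  {6,7} 2
  3 to go: {1,6,7} 3  {4,5,7} 1  {5,6,7} 3
  4 to go: {1,5,6,7} 6  {3,4,5,7} 1  {4,5,6,7} 4
  5 to go: {1,4,5,6,7} 10  {2,3,4,5,7} 1  {3,4,5,6,7} 5
  6 to go: {0,2,3,4,5,7} 1  {1,3,4,5,6,7} 15  {2,3,4,5,6,7} 6
  if 0:s drops first: 21 orders
  if 1:p drops first: 7 orders
heap linearizations: 28

28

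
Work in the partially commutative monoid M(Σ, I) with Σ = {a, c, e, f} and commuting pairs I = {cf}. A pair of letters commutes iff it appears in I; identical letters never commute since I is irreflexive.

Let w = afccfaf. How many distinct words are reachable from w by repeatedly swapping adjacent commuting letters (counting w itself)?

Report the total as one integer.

drop 0:a onto floor
drop 1:f onto {0:a}
drop 2:c onto {0:a}
drop 3:c onto {2:c}
drop 4:f onto {1:f}
drop 5:a onto {3:c, 4:f}
drop 6:f onto {5:a}
ground layer = {0:a}
drop-orders for the pieces not yet dropped (sum over which currently-grounded one goes next):
  1 to go: {6} 1
  2 to go: {5,6} 1
  3 to go: {3,5,6} 1  {4,5,6} 1
  4 to go: {1,4,5,6} 1  {2,3,5,6} 1  {3,4,5,6} 2
  5 to go: {1,3,4,5,6} 3  {2,3,4,5,6} 3
  if 0:a drops first: 6 orders

6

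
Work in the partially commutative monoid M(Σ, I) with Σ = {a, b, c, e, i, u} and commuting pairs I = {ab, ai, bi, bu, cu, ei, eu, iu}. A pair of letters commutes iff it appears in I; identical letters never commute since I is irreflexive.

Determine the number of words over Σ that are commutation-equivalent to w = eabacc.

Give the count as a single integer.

drop 0:e onto floor
drop 1:a onto {0:e}
drop 2:b onto {0:e}
drop 3:a onto {1:a}
drop 4:c onto {2:b, 3:a}
drop 5:c onto {4:c}
ground layer = {0:e}
drop-orders for the pieces not yet dropped (sum over which currently-grounded one goes next):
  1 to go: {5} 1
  2 to go: {4,5} 1
  3 to go: {2,4,5} 1  {3,4,5} 1
  4 to go: {1,3,4,5} 1  {2,3,4,5} 2
  if 0:e drops first: 3 orders

3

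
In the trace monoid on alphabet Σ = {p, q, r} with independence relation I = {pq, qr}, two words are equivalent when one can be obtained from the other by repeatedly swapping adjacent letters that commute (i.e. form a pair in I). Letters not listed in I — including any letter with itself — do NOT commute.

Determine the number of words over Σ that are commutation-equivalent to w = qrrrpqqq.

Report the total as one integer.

70

#0=q has no predecessor
#1=r has no predecessor
#2=r depends on [1:r]
#3=r depends on [2:r]
#4=p depends on [3:r]
#5=q depends on [0:q]
#6=q depends on [5:q]
#7=q depends on [6:q]
sources: [0:q, 1:r]
N(rest) = Σ N(rest − s) over sources s of rest; N(one piece) = 1:
  size 1 → [4]=1  [7]=1
  size 2 → [3,4]=1  [4,7]=2  [6,7]=1
  size 3 → [2,3,4]=1  [3,4,7]=3  [4,6,7]=3  [5,6,7]=1
  size 4 → [0,5,6,7]=1  [1,2,3,4]=1  [2,3,4,7]=4  [3,4,6,7]=6  [4,5,6,7]=4
  size 5 → [0,4,5,6,7]=5  [1,2,3,4,7]=5  [2,3,4,6,7]=10  [3,4,5,6,7]=10
  size 6 → [0,3,4,5,6,7]=15  [1,2,3,4,6,7]=15  [2,3,4,5,6,7]=20
  first=0(q) contributes 35
  first=1(r) contributes 35
|[w]| = 70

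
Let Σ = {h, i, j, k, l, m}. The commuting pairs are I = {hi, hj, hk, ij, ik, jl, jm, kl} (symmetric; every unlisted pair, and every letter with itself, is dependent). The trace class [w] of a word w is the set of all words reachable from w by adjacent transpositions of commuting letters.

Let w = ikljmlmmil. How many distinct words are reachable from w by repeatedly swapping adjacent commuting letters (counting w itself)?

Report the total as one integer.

24

drop 0:i onto floor
drop 1:k onto floor
drop 2:l onto {0:i}
drop 3:j onto {1:k}
drop 4:m onto {1:k, 2:l}
drop 5:l onto {4:m}
drop 6:m onto {5:l}
drop 7:m onto {6:m}
drop 8:i onto {7:m}
drop 9:l onto {8:i}
ground layer = {0:i, 1:k}
drop-orders for the pieces not yet dropped (sum over which currently-grounded one goes next):
  1 to go: {3} 1  {9} 1
  2 to go: {3,9} 2  {8,9} 1
  3 to go: {3,8,9} 3  {7,8,9} 1
  4 to go: {3,7,8,9} 4  {6,7,8,9} 1
  5 to go: {3,6,7,8,9} 5  {5,6,7,8,9} 1
  6 to go: {3,5,6,7,8,9} 6  {4,5,6,7,8,9} 1
  7 to go: {2,4,5,6,7,8,9} 1  {3,4,5,6,7,8,9} 7
  8 to go: {0,2,4,5,6,7,8,9} 1  {1,3,4,5,6,7,8,9} 7  {2,3,4,5,6,7,8,9} 8
  if 0:i drops first: 15 orders
  if 1:k drops first: 9 orders
heap linearizations: 24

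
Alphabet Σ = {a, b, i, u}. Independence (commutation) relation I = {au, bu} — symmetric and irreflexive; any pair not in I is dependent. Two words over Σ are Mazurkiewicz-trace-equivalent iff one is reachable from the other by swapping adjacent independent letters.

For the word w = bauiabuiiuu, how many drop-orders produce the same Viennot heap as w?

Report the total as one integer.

#0=b has no predecessor
#1=a depends on [0:b]
#2=u has no predecessor
#3=i depends on [1:a, 2:u]
#4=a depends on [3:i]
#5=b depends on [4:a]
#6=u depends on [3:i]
#7=i depends on [5:b, 6:u]
#8=i depends on [7:i]
#9=u depends on [8:i]
#10=u depends on [9:u]
sources: [0:b, 2:u]
N(rest) = Σ N(rest − s) over sources s of rest; N(one piece) = 1:
  size 1 → [10]=1
  size 2 → [9,10]=1
  size 3 → [8,9,10]=1
  size 4 → [7,8,9,10]=1
  size 5 → [5,7,8,9,10]=1  [6,7,8,9,10]=1
  size 6 → [4,5,7,8,9,10]=1  [5,6,7,8,9,10]=2
  size 7 → [4,5,6,7,8,9,10]=3
  size 8 → [3,4,5,6,7,8,9,10]=3
  size 9 → [1,3,4,5,6,7,8,9,10]=3  [2,3,4,5,6,7,8,9,10]=3
  first=0(b) contributes 6
  first=2(u) contributes 3
|[w]| = 9

9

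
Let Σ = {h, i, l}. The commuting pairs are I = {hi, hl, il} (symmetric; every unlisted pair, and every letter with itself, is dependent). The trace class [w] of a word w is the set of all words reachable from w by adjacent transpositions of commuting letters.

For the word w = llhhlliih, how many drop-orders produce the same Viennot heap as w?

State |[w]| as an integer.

drop 0:l onto floor
drop 1:l onto {0:l}
drop 2:h onto floor
drop 3:h onto {2:h}
drop 4:l onto {1:l}
drop 5:l onto {4:l}
drop 6:i onto floor
drop 7:i onto {6:i}
drop 8:h onto {3:h}
ground layer = {0:l, 2:h, 6:i}
drop-orders for the pieces not yet dropped (sum over which currently-grounded one goes next):
  1 to go: {5} 1  {7} 1  {8} 1
  2 to go: {3,8} 1  {4,5} 1  {5,7} 2  {5,8} 2  {6,7} 1  {7,8} 2
  3 to go: {1,4,5} 1  {2,3,8} 1  {3,5,8} 3  {3,7,8} 3  {4,5,7} 3  {4,5,8} 3  {5,6,7} 3  {5,7,8} 6  {6,7,8} 3
  4 to go: {0,1,4,5} 1  {1,4,5,7} 4  {1,4,5,8} 4  {2,3,5,8} 4  {2,3,7,8} 4  {3,4,5,8} 6  {3,5,7,8} 12  {3,6,7,8} 6  {4,5,6,7} 6  {4,5,7,8} 12  {5,6,7,8} 12
  5 to go: {0,1,4,5,7} 5  {0,1,4,5,8} 5  {1,3,4,5,8} 10  {1,4,5,6,7} 10  {1,4,5,7,8} 20  {2,3,4,5,8} 10  {2,3,5,7,8} 20  {2,3,6,7,8} 10  {3,4,5,7,8} 30  {3,5,6,7,8} 30  {4,5,6,7,8} 30
  6 to go: {0,1,3,4,5,8} 15  {0,1,4,5,6,7} 15  {0,1,4,5,7,8} 30  {1,2,3,4,5,8} 20  {1,3,4,5,7,8} 60  {1,4,5,6,7,8} 60  {2,3,4,5,7,8} 60  {2,3,5,6,7,8} 60  {3,4,5,6,7,8} 90
  7 to go: {0,1,2,3,4,5,8} 35  {0,1,3,4,5,7,8} 105  {0,1,4,5,6,7,8} 105  {1,2,3,4,5,7,8} 140  {1,3,4,5,6,7,8} 210  {2,3,4,5,6,7,8} 210
  if 0:l drops first: 560 orders
  if 2:h drops first: 420 orders
  if 6:i drops first: 280 orders
heap linearizations: 1260

1260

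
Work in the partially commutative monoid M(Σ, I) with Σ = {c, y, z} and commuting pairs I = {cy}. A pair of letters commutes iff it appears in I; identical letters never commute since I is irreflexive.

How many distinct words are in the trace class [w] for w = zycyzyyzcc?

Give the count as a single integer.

drop 0:z onto floor
drop 1:y onto {0:z}
drop 2:c onto {0:z}
drop 3:y onto {1:y}
drop 4:z onto {2:c, 3:y}
drop 5:y onto {4:z}
drop 6:y onto {5:y}
drop 7:z onto {6:y}
drop 8:c onto {7:z}
drop 9:c onto {8:c}
ground layer = {0:z}
drop-orders for the pieces not yet dropped (sum over which currently-grounded one goes next):
  1 to go: {9} 1
  2 to go: {8,9} 1
  3 to go: {7,8,9} 1
  4 to go: {6,7,8,9} 1
  5 to go: {5,6,7,8,9} 1
  6 to go: {4,5,6,7,8,9} 1
  7 to go: {2,4,5,6,7,8,9} 1  {3,4,5,6,7,8,9} 1
  8 to go: {1,3,4,5,6,7,8,9} 1  {2,3,4,5,6,7,8,9} 2
  if 0:z drops first: 3 orders

3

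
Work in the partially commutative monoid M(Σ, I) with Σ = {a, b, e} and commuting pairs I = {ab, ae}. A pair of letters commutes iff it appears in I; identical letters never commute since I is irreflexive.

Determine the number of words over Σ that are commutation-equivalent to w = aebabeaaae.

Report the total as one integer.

0(a) covers ∅
1(e) covers ∅
2(b) covers 1:e
3(a) covers 0:a
4(b) covers 2:b
5(e) covers 4:b
6(a) covers 3:a
7(a) covers 6:a
8(a) covers 7:a
9(e) covers 5:e
floor of heap: 0:a, 1:e
completions by unplaced set U, small U first (add the entries for U minus each lowest piece of U):
  |U|=1: {8}:1  {9}:1
  |U|=2: {5,9}:1  {7,8}:1  {8,9}:2
  |U|=3: {4,5,9}:1  {5,8,9}:3  {6,7,8}:1  {7,8,9}:3
  |U|=4: {2,4,5,9}:1  {3,6,7,8}:1  {4,5,8,9}:4  {5,7,8,9}:6  {6,7,8,9}:4
  |U|=5: {0,3,6,7,8}:1  {1,2,4,5,9}:1  {2,4,5,8,9}:5  {3,6,7,8,9}:5  {4,5,7,8,9}:10  {5,6,7,8,9}:10
  |U|=6: {0,3,6,7,8,9}:6  {1,2,4,5,8,9}:6  {2,4,5,7,8,9}:15  {3,5,6,7,8,9}:15  {4,5,6,7,8,9}:20
  |U|=7: {0,3,5,6,7,8,9}:21  {1,2,4,5,7,8,9}:21  {2,4,5,6,7,8,9}:35  {3,4,5,6,7,8,9}:35
  |U|=8: {0,3,4,5,6,7,8,9}:56  {1,2,4,5,6,7,8,9}:56  {2,3,4,5,6,7,8,9}:70
  start at 0(a): 126
  start at 1(e): 126
sum over floor = 252

252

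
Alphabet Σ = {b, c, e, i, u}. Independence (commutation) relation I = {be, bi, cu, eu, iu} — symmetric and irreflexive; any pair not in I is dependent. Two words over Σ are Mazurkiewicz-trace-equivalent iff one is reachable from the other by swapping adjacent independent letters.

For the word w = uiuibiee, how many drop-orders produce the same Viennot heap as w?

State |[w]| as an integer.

56

#0=u has no predecessor
#1=i has no predecessor
#2=u depends on [0:u]
#3=i depends on [1:i]
#4=b depends on [2:u]
#5=i depends on [3:i]
#6=e depends on [5:i]
#7=e depends on [6:e]
sources: [0:u, 1:i]
N(rest) = Σ N(rest − s) over sources s of rest; N(one piece) = 1:
  size 1 → [4]=1  [7]=1
  size 2 → [2,4]=1  [4,7]=2  [6,7]=1
  size 3 → [0,2,4]=1  [2,4,7]=3  [4,6,7]=3  [5,6,7]=1
  size 4 → [0,2,4,7]=4  [2,4,6,7]=6  [3,5,6,7]=1  [4,5,6,7]=4
  size 5 → [0,2,4,6,7]=10  [1,3,5,6,7]=1  [2,4,5,6,7]=10  [3,4,5,6,7]=5
  size 6 → [0,2,4,5,6,7]=20  [1,3,4,5,6,7]=6  [2,3,4,5,6,7]=15
  first=0(u) contributes 21
  first=1(i) contributes 35
|[w]| = 56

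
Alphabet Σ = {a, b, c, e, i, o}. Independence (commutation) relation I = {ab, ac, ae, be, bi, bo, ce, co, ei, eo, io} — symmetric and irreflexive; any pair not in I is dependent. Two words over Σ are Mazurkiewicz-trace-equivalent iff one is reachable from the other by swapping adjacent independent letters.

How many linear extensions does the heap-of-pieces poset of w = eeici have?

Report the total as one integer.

drop 0:e onto floor
drop 1:e onto {0:e}
drop 2:i onto floor
drop 3:c onto {2:i}
drop 4:i onto {3:c}
ground layer = {0:e, 2:i}
drop-orders for the pieces not yet dropped (sum over which currently-grounded one goes next):
  1 to go: {1} 1  {4} 1
  2 to go: {0,1} 1  {1,4} 2  {3,4} 1
  3 to go: {0,1,4} 3  {1,3,4} 3  {2,3,4} 1
  if 0:e drops first: 4 orders
  if 2:i drops first: 6 orders
heap linearizations: 10

10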